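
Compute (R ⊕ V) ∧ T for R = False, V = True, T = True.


R = False, V = True, T = True
Step 1: R ⊕ V = False XOR True = True
Step 2: True ∧ T = True AND True = True
XOR true when exactly one of R,V is true; then AND with T.

True


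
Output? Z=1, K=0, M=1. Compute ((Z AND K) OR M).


Z AND K = 1&0 = 0
0 OR 1 = 1

1


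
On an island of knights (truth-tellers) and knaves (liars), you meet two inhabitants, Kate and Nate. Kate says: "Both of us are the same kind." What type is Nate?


Kate says: "Both of us are the same kind."
Case 1: Kate is a Knight (truth-teller)
  Statement is true → they ARE the same → Nate is also a Knight
Case 2: Kate is a Knave (liar)
  Statement is false → they are NOT the same → Nate is a Knight
In both cases, Nate is a Knight.

Knight


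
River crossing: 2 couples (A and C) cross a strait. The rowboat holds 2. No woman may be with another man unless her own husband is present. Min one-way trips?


Label couples A and C.
1. WA+WC → (far: WA,WC; near: HA,HC)
2. WA ←   (far: WC; near: HA,HC,WA)
3. HA+HC → (far: HA,HC,WC; near: WA)
4. HA ←   (far: HC,WC; near: HA,WA)  — HA returns, since WA is alone on near bank
5. HA+WA → (far: all four; near: empty)
Every state respects the constraint.
Minimum trips = 5

5


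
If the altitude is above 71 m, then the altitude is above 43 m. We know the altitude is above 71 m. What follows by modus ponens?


Modus ponens: P → Q, P ⊢ Q
P: the altitude is above 71 m
Q: the altitude is above 43 m
We have P → Q and P is true.
By modus ponens, Q must be true.

The altitude is above 43 m


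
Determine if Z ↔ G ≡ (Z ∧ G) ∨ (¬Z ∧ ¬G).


Expression 1: Z ↔ G
Expression 2: (Z ∧ G) ∨ (¬Z ∧ ¬G)
Truth table (Z G | Expr1 Expr2):
  T T |   T     T
  T F |   F     F
  F T |   F     F
  F F |   T     T
All 4 rows agree, so the expressions are logically equivalent.

Yes


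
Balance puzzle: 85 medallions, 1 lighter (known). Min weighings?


Each weighing has 3 outcomes (left heavy / balance / right heavy), so k weighings distinguish at most 3^k cases; splitting into three near-equal groups achieves this.
Need 3^k ≥ 85: 3^4 = 81 < 85 ≤ 3^5 = 243
k = ⌈log₃(85)⌉ = 5

5


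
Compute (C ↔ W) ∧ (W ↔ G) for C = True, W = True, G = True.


C = True, W = True, G = True
Step 1: C ↔ W is true when C and W have the same value. Result: True
Step 2: W ↔ G is true when W and G have the same value. Result: True
Step 3: True ∧ True = True

True


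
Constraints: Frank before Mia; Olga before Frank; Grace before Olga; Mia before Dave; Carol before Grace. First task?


Constraints: Frank before Mia; Olga before Frank; Grace before Olga; Mia before Dave; Carol before Grace
The first task can have nothing scheduled before it, so it must never appear on the right of a 'before'.
Tasks appearing after some 'before': Mia, Frank, Olga, Dave, Grace.
The only task not in that list is Carol → it is first.

Carol


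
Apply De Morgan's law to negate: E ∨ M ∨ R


De Morgan's law: ¬(P ∨ Q ∨ R) ≡ ¬P ∧ ¬Q ∧ ¬R
¬(E ∨ M ∨ R) = ¬E ∧ ¬M ∧ ¬R

¬E ∧ ¬M ∧ ¬R


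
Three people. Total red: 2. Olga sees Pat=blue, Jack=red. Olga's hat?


Total red = 2, seen red = 1
Own red = 2 - 1 = 1
Olga's hat is red.

red


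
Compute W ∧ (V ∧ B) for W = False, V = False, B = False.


W = False, V = False, B = False
Step 1: V ∧ B = False AND False = False
Step 2: W ∧ False = False AND False = False
AND is true only when ALL operands are true.

False


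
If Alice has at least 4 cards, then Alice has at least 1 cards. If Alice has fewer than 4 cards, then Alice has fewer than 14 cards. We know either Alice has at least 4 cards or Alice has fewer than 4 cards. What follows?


Constructive dilemma: (P → Q) ∧ (R → S), P ∨ R ⊢ Q ∨ S
Premise 1: Alice has at least 4 cards → Alice has at least 1 cards
Premise 2: Alice has fewer than 4 cards → Alice has fewer than 14 cards
Premise 3: Alice has at least 4 cards ∨ Alice has fewer than 4 cards
Case 1: Assuming Alice has at least 4 cards, then by Premise 1, Alice has at least 1 cards.
Case 2: Assuming Alice has fewer than 4 cards, then by Premise 2, Alice has fewer than 14 cards.
Since one of Alice has at least 4 cards or Alice has fewer than 4 cards must hold, we get Alice has at least 1 cards or Alice has fewer than 14 cards.

Alice has at least 1 cards or Alice has fewer than 14 cards.


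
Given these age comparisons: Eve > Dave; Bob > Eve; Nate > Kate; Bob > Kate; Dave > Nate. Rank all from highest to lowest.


Constraints: Eve > Dave; Bob > Eve; Nate > Kate; Bob > Kate; Dave > Nate
Method: at each step, the next-highest is the one remaining person who never appears on the smaller side of a constraint between remaining people.
  Step 1: remaining {Kate, Dave, Bob, Eve, Nate}; on the smaller side: {Kate, Dave, Eve, Nate} → Bob is next (Bob > Eve; Bob > Kate).
  Step 2: remaining {Kate, Dave, Eve, Nate}; on the smaller side: {Kate, Dave, Nate} → Eve is next (Eve > Dave).
  Step 3: remaining {Kate, Dave, Nate}; on the smaller side: {Kate, Nate} → Dave is next (Dave > Nate).
  Step 4: remaining {Kate, Nate}; on the smaller side: {Kate} → Nate is next (Nate > Kate).
  Step 5: only Kate remains → lowest.
Final ranking (highest to lowest):

Bob > Eve > Dave > Nate > Kate


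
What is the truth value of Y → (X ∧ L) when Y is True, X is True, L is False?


Y = True, X = True, L = False
Step 1: X ∧ L = True AND False = False
Step 2: Y → (False): false only when Y=True and consequent=False.
Result: False

False


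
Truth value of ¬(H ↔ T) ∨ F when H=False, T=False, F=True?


H = False, T = False, F = True
Expression: ¬(H ↔ T) ∨ F
Step 1: H ↔ T = (False iff False) = True
Step 2: ¬(H ↔ T) = NOT True = False
Step 3: (False) ∨ F = False OR True = True

True


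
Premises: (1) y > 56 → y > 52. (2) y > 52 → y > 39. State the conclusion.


Hypothetical syllogism: P → Q, Q → R ⊢ P → R
Premise 1: y > 56 → y > 52
Premise 2: y > 52 → y > 39
Chain the implications: the middle term (y > 52) links the two.
Conclusion: If y > 56, then y > 39.

If y > 56, then y > 39.


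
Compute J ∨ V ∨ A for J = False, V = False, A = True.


J = False, V = False, A = True
Step 1: J ∨ V = False OR False = False
Step 2: False ∨ A = False OR True = True
OR is true when at least one operand is true.

True


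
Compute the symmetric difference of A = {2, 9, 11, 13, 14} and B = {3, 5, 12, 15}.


A = {2, 9, 11, 13, 14}
B = {3, 5, 12, 15}
Operation: symmetric difference
In A only: [2, 9, 11, 13, 14], in B only: [3, 5, 12, 15]

{2, 3, 5, 9, 11, 12, 13, 14, 15}


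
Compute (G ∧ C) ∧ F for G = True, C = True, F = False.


G = True, C = True, F = False
Step 1: G ∧ C = True AND True = True
Step 2: True ∧ F = True AND False = False
AND is true only when ALL operands are true.

False


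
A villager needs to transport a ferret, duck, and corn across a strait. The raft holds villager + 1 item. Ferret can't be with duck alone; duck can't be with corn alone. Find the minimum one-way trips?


1. villager+duck → 2. villager ← 3. villager+ferret → 4. villager+duck ← 5. villager+corn → 6. villager ← 7. villager+duck →
Minimum trips = 7

7


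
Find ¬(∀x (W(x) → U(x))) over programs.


Original: ∀x (W(x) → U(x))
Rule: ¬∀→∃, ¬∃→∀, negate predicate.
Negation: ∃x (W(x) ∧ ¬U(x))

∃x (W(x) ∧ ¬U(x))


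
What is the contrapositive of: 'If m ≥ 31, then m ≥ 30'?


Original: If m ≥ 31, then m ≥ 30
Contrapositive: If ¬Q, then ¬P
Negate Q: not (m ≥ 30)
Negate P: not (m ≥ 31)

If not (m ≥ 30), then not (m ≥ 31).


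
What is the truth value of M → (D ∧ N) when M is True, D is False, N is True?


M = True, D = False, N = True
Step 1: D ∧ N = False AND True = False
Step 2: M → (False): false only when M=True and consequent=False.
Result: False

False


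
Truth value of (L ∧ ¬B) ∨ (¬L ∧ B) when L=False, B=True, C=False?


L = False, B = True, C = False
Expression: (L ∧ ¬B) ∨ (¬L ∧ B)
Step 1: ¬B = NOT True = False
Step 2: L ∧ ¬B = False AND False = False
Step 3: ¬L = NOT False = True
Step 4: ¬L ∧ B = True AND True = True
Step 5: (False) ∨ (True) = False OR True = True

True


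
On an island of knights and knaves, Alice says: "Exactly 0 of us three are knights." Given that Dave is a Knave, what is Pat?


Alice claims exactly 0 knights among Alice, Dave, Pat.
Given: Dave is a Knave.

Case 1: Alice is a Knight (tells truth)
  Then exactly 0 of the three are knights.
  Counting Alice, Dave: 1 knight(s) so far. Need -1 more → impossible.
Case 2: Alice is a Knave (lies)
  Then the count is NOT 0.
  If Pat = Knave, count = 0 = 0 → claim would be true, contradicts lie.
  If Pat = Knight, count = 1 ≠ 0 → lie confirmed ✓

Pat is a Knight.

Knight


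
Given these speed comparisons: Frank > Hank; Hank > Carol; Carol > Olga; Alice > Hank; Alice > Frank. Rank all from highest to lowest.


Constraints: Frank > Hank; Hank > Carol; Carol > Olga; Alice > Hank; Alice > Frank
Method: at each step, the next-highest is the one remaining person who never appears on the smaller side of a constraint between remaining people.
  Step 1: remaining {Frank, Carol, Hank, Olga, Alice}; on the smaller side: {Frank, Carol, Hank, Olga} → Alice is next (Alice > Hank; Alice > Frank).
  Step 2: remaining {Frank, Carol, Hank, Olga}; on the smaller side: {Carol, Hank, Olga} → Frank is next (Frank > Hank).
  Step 3: remaining {Carol, Hank, Olga}; on the smaller side: {Carol, Olga} → Hank is next (Hank > Carol).
  Step 4: remaining {Carol, Olga}; on the smaller side: {Olga} → Carol is next (Carol > Olga).
  Step 5: only Olga remains → lowest.
Final ranking (highest to lowest):

Alice > Frank > Hank > Carol > Olga


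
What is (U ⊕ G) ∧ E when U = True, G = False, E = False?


U = True, G = False, E = False
Step 1: U ⊕ G = True XOR False = True
Step 2: True ∧ E = True AND False = False
XOR true when exactly one of U,G is true; then AND with E.

False


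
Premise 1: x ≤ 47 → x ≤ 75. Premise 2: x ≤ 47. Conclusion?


Modus ponens: P → Q, P ⊢ Q
P: x ≤ 47
Q: x ≤ 75
We have P → Q and P is true.
By modus ponens, Q must be true.

x ≤ 75


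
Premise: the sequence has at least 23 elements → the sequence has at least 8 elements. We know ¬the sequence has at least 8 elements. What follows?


Modus tollens: P → Q, ¬Q ⊢ ¬P
P: the sequence has at least 23 elements
Q: the sequence has at least 8 elements
We have P → Q and Q is false.
By modus tollens, P must be false.

It is not the case that the sequence has at least 23 elements


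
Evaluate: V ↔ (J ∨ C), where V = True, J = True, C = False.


V = True, J = True, C = False
Step 1: J ∨ C = True OR False = True
Step 2: V ↔ (True): true when both sides have same truth value.
Result: True ↔ True = True

True


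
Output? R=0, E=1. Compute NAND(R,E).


R AND E = 0
NOT(0) = 1

1


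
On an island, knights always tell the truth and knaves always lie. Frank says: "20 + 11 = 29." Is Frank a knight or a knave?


Statement: "20 + 11 = 29."
Actual: 20 + 11 = 31
Claimed: 29
Statement is FALSE → Frank lies → Knave

Knave


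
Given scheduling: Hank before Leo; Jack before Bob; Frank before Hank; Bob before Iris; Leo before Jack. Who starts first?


Constraints: Hank before Leo; Jack before Bob; Frank before Hank; Bob before Iris; Leo before Jack
The first task can have nothing scheduled before it, so it must never appear on the right of a 'before'.
Tasks appearing after some 'before': Leo, Bob, Hank, Iris, Jack.
The only task not in that list is Frank → it is first.

Frank


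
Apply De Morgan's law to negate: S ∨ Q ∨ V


De Morgan's law: ¬(P ∨ Q ∨ R) ≡ ¬P ∧ ¬Q ∧ ¬R
¬(S ∨ Q ∨ V) = ¬S ∧ ¬Q ∧ ¬V

¬S ∧ ¬Q ∧ ¬V


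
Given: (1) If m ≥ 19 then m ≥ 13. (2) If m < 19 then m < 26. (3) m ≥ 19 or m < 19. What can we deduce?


Constructive dilemma: (P → Q) ∧ (R → S), P ∨ R ⊢ Q ∨ S
Premise 1: m ≥ 19 → m ≥ 13
Premise 2: m < 19 → m < 26
Premise 3: m ≥ 19 ∨ m < 19
Case 1: Assuming m ≥ 19, then by Premise 1, m ≥ 13.
Case 2: Assuming m < 19, then by Premise 2, m < 26.
Since one of m ≥ 19 or m < 19 must hold, we get m ≥ 13 or m < 26.

m ≥ 13 or m < 26.


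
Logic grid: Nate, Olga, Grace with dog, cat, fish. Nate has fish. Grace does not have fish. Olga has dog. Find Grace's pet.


From clues:
  Nate → fish
  Olga → dog
By elimination, Grace gets the remaining.

cat


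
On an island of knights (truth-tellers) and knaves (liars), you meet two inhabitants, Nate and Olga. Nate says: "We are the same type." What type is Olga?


Nate says: "We are the same type."
Case 1: Nate is a Knight (truth-teller)
  Statement is true → they ARE the same → Olga is also a Knight
Case 2: Nate is a Knave (liar)
  Statement is false → they are NOT the same → Olga is a Knight
In both cases, Olga is a Knight.

Knight


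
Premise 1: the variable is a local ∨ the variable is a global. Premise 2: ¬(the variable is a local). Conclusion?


Disjunctive syllogism: P ∨ Q, ¬P ⊢ Q
Disjunction: the variable is a local ∨ the variable is a global
We know it is not the case that the variable is a local.
By disjunctive syllogism, the other disjunct must be true.

The variable is a global


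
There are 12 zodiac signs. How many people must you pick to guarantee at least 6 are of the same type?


Pigeonhole: to guarantee k in one of n categories, need (k-1)×n + 1.
k = 6, n = 12
Minimum = (6-1) × 12 + 1 = 5 × 12 + 1

61


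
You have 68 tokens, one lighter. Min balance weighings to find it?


Each weighing has 3 outcomes (left heavy / balance / right heavy), so k weighings distinguish at most 3^k cases; splitting into three near-equal groups achieves this.
Need 3^k ≥ 68: 3^3 = 27 < 68 ≤ 3^4 = 81
k = ⌈log₃(68)⌉ = 4

4


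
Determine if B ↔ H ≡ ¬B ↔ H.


Expression 1: B ↔ H
Expression 2: ¬B ↔ H
Truth table (B H | Expr1 Expr2):
  T T |   T     F   ← differ
  T F |   F     T   ← differ
  F T |   F     T   ← differ
  F F |   T     F   ← differ
Counterexample: B=T, H=T gives Expr1 = T but Expr2 = F, so the expressions are NOT logically equivalent.

No


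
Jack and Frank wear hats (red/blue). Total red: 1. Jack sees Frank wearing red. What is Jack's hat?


Total red = 1, Frank = red
Red accounted for: 1
Remaining for Jack: 0
Jack's hat is blue.

blue


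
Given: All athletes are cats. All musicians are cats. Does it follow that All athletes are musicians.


Premise 1: All athletes are cats.
Premise 2: All musicians are cats.
Conclusion: All athletes are musicians.
Fallacy: undistributed middle. cats is predicate in both.
Counterexample: athletes and musicians could be disjoint subsets of cats.

Invalid


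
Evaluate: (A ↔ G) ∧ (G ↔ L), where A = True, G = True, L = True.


A = True, G = True, L = True
Step 1: A ↔ G is true when A and G have the same value. Result: True
Step 2: G ↔ L is true when G and L have the same value. Result: True
Step 3: True ∧ True = True

True


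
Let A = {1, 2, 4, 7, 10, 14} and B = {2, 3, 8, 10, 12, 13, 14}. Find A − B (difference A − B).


A = {1, 2, 4, 7, 10, 14}
B = {2, 3, 8, 10, 12, 13, 14}
Operation: difference A − B
In A but not B: 1, 4, 7

{1, 4, 7}


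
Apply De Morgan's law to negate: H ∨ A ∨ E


De Morgan's law: ¬(P ∨ Q ∨ R) ≡ ¬P ∧ ¬Q ∧ ¬R
¬(H ∨ A ∨ E) = ¬H ∧ ¬A ∧ ¬E

¬H ∧ ¬A ∧ ¬E


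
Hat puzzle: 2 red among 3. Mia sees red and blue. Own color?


Total red = 2, seen red = 1
Own red = 2 - 1 = 1
Mia's hat is red.

red


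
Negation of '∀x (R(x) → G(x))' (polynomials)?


Original: ∀x (R(x) → G(x))
Rule: ¬∀→∃, ¬∃→∀, negate predicate.
Negation: ∃x (R(x) ∧ ¬G(x))

∃x (R(x) ∧ ¬G(x))


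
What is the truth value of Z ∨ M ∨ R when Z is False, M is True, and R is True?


Z = False, M = True, R = True
Step 1: Z ∨ M = False OR True = True
Step 2: True ∨ R = True OR True = True
OR is true when at least one operand is true.

True


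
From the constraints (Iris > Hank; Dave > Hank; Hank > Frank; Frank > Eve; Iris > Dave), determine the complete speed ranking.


Constraints: Iris > Hank; Dave > Hank; Hank > Frank; Frank > Eve; Iris > Dave
Method: at each step, the next-highest is the one remaining person who never appears on the smaller side of a constraint between remaining people.
  Step 1: remaining {Hank, Frank, Dave, Eve, Iris}; on the smaller side: {Hank, Frank, Dave, Eve} → Iris is next (Iris > Hank; Iris > Dave).
  Step 2: remaining {Hank, Frank, Dave, Eve}; on the smaller side: {Hank, Frank, Eve} → Dave is next (Dave > Hank).
  Step 3: remaining {Hank, Frank, Eve}; on the smaller side: {Frank, Eve} → Hank is next (Hank > Frank).
  Step 4: remaining {Frank, Eve}; on the smaller side: {Eve} → Frank is next (Frank > Eve).
  Step 5: only Eve remains → lowest.
Final ranking (highest to lowest):

Iris > Dave > Hank > Frank > Eve


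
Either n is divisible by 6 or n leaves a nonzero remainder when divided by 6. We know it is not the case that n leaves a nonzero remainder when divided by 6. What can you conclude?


Disjunctive syllogism: P ∨ Q, ¬P ⊢ Q
Disjunction: n is divisible by 6 ∨ n leaves a nonzero remainder when divided by 6
We know it is not the case that n leaves a nonzero remainder when divided by 6.
By disjunctive syllogism, the other disjunct must be true.

n is divisible by 6


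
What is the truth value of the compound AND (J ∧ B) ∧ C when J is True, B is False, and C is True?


J = True, B = False, C = True
Step 1: J ∧ B = True AND False = False
Step 2: False ∧ C = False AND True = False
AND is true only when ALL operands are true.

False


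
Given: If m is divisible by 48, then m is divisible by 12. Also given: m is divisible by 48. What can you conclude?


Modus ponens: P → Q, P ⊢ Q
P: m is divisible by 48
Q: m is divisible by 12
We have P → Q and P is true.
By modus ponens, Q must be true.

m is divisible by 12


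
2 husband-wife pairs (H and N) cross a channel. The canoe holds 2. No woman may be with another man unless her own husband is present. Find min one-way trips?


Label couples H and N.
1. WH+WN → (far: WH,WN; near: HH,HN)
2. WH ←   (far: WN; near: HH,HN,WH)
3. HH+HN → (far: HH,HN,WN; near: WH)
4. HH ←   (far: HN,WN; near: HH,WH)  — HH returns, since WH is alone on near bank
5. HH+WH → (far: all four; near: empty)
Every state respects the constraint.
Minimum trips = 5

5


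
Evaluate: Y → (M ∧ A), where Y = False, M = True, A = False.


Y = False, M = True, A = False
Step 1: M ∧ A = True AND False = False
Step 2: Y → (False): false only when Y=True and consequent=False.
Result: True

True


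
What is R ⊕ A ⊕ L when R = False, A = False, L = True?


R = False, A = False, L = True
Step 1: R ⊕ A = False XOR False = False
Step 2: False ⊕ L = False XOR True = True
XOR is true when an odd number of operands are true.

True


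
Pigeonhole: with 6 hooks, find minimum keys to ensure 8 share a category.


Pigeonhole: to guarantee k in one of n categories, need (k-1)×n + 1.
k = 8, n = 6
Minimum = (8-1) × 6 + 1 = 7 × 6 + 1

43


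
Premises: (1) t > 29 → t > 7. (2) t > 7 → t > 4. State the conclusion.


Hypothetical syllogism: P → Q, Q → R ⊢ P → R
Premise 1: t > 29 → t > 7
Premise 2: t > 7 → t > 4
Chain the implications: the middle term (t > 7) links the two.
Conclusion: If t > 29, then t > 4.

If t > 29, then t > 4.


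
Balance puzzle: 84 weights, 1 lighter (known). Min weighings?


Each weighing has 3 outcomes (left heavy / balance / right heavy), so k weighings distinguish at most 3^k cases; splitting into three near-equal groups achieves this.
Need 3^k ≥ 84: 3^4 = 81 < 84 ≤ 3^5 = 243
k = ⌈log₃(84)⌉ = 5

5


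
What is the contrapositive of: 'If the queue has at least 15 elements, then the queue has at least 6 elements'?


Original: If the queue has at least 15 elements, then the queue has at least 6 elements
Contrapositive: If ¬Q, then ¬P
Negate Q: not (the queue has at least 6 elements)
Negate P: not (the queue has at least 15 elements)

If not (the queue has at least 6 elements), then not (the queue has at least 15 elements).


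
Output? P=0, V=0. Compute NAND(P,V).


P AND V = 0
NOT(0) = 1

1


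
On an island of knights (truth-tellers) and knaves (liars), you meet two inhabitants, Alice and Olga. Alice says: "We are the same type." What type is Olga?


Alice says: "We are the same type."
Case 1: Alice is a Knight (truth-teller)
  Statement is true → they ARE the same → Olga is also a Knight
Case 2: Alice is a Knave (liar)
  Statement is false → they are NOT the same → Olga is a Knight
In both cases, Olga is a Knight.

Knight


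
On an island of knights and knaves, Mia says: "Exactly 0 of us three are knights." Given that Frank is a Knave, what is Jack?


Mia claims exactly 0 knights among Mia, Frank, Jack.
Given: Frank is a Knave.

Case 1: Mia is a Knight (tells truth)
  Then exactly 0 of the three are knights.
  Counting Mia, Frank: 1 knight(s) so far. Need -1 more → impossible.
Case 2: Mia is a Knave (lies)
  Then the count is NOT 0.
  If Jack = Knave, count = 0 = 0 → claim would be true, contradicts lie.
  If Jack = Knight, count = 1 ≠ 0 → lie confirmed ✓

Jack is a Knight.

Knight


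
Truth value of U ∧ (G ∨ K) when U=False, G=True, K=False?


U = False, G = True, K = False
Expression: U ∧ (G ∨ K)
Step 1: G ∨ K = True OR False = True
Step 2: U ∧ (True) = False AND True = False

False


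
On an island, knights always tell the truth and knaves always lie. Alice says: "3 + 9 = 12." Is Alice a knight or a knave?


Statement: "3 + 9 = 12."
Actual: 3 + 9 = 12
Claimed: 12
Statement is TRUE → Alice tells the truth → Knight

Knight


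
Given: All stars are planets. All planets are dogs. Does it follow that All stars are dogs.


Premise 1: All stars are planets.
Premise 2: All planets are dogs.
Conclusion: All stars are dogs.
Barbara syllogism (AAA-1): All A are B, All B are C → All A are C.
Middle term (planets) distributed in premise 2.

Valid


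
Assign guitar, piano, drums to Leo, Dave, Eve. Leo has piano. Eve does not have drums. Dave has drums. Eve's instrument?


From clues:
  Leo → piano
  Dave → drums
By elimination, Eve gets the remaining.

guitar


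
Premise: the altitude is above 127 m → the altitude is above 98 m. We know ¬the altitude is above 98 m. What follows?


Modus tollens: P → Q, ¬Q ⊢ ¬P
P: the altitude is above 127 m
Q: the altitude is above 98 m
We have P → Q and Q is false.
By modus tollens, P must be false.

It is not the case that the altitude is above 127 m


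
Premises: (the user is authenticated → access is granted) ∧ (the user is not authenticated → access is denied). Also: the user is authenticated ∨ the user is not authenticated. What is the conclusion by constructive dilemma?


Constructive dilemma: (P → Q) ∧ (R → S), P ∨ R ⊢ Q ∨ S
Premise 1: the user is authenticated → access is granted
Premise 2: the user is not authenticated → access is denied
Premise 3: the user is authenticated ∨ the user is not authenticated
Case 1: Assuming the user is authenticated, then by Premise 1, access is granted.
Case 2: Assuming the user is not authenticated, then by Premise 2, access is denied.
Since one of the user is authenticated or the user is not authenticated must hold, we get access is granted or access is denied.

Access is granted or access is denied.


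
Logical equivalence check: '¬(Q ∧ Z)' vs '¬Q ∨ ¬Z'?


Expression 1: ¬(Q ∧ Z)
Expression 2: ¬Q ∨ ¬Z
Truth table (Q Z | Expr1 Expr2):
  T T |   F     F
  T F |   T     T
  F T |   T     T
  F F |   T     T
All 4 rows agree, so the expressions are logically equivalent.

Yes


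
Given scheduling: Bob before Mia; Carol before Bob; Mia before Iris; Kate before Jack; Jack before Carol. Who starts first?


Constraints: Bob before Mia; Carol before Bob; Mia before Iris; Kate before Jack; Jack before Carol
The first task can have nothing scheduled before it, so it must never appear on the right of a 'before'.
Tasks appearing after some 'before': Mia, Bob, Iris, Jack, Carol.
The only task not in that list is Kate → it is first.

Kate


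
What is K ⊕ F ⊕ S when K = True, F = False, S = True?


K = True, F = False, S = True
Step 1: K ⊕ F = True XOR False = True
Step 2: True ⊕ S = True XOR True = False
XOR is true when an odd number of operands are true.

False


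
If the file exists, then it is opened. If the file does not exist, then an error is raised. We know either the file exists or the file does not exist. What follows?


Constructive dilemma: (P → Q) ∧ (R → S), P ∨ R ⊢ Q ∨ S
Premise 1: the file exists → it is opened
Premise 2: the file does not exist → an error is raised
Premise 3: the file exists ∨ the file does not exist
Case 1: Assuming the file exists, then by Premise 1, it is opened.
Case 2: Assuming the file does not exist, then by Premise 2, an error is raised.
Since one of the file exists or the file does not exist must hold, we get it is opened or an error is raised.

It is opened or an error is raised.


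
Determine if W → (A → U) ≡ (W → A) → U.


Expression 1: W → (A → U)
Expression 2: (W → A) → U
Truth table (W A U | Expr1 Expr2):
  T T T |   T     T
  T T F |   F     F
  T F T |   T     T
  T F F |   T     T
  F T T |   T     T
  F T F |   T     F   ← differ
  F F T |   T     T
  F F F |   T     F   ← differ
Counterexample: W=F, A=T, U=F gives Expr1 = T but Expr2 = F, so the expressions are NOT logically equivalent.

No


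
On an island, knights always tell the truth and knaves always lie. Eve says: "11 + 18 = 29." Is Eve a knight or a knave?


Statement: "11 + 18 = 29."
Actual: 11 + 18 = 29
Claimed: 29
Statement is TRUE → Eve tells the truth → Knight

Knight


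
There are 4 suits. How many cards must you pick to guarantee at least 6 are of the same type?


Pigeonhole: to guarantee k in one of n categories, need (k-1)×n + 1.
k = 6, n = 4
Minimum = (6-1) × 4 + 1 = 5 × 4 + 1

21


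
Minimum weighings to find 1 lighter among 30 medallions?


Each weighing has 3 outcomes (left heavy / balance / right heavy), so k weighings distinguish at most 3^k cases; splitting into three near-equal groups achieves this.
Need 3^k ≥ 30: 3^3 = 27 < 30 ≤ 3^4 = 81
k = ⌈log₃(30)⌉ = 4

4


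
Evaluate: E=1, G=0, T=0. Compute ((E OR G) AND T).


E OR G = 1|0 = 1
1 AND 0 = 0

0


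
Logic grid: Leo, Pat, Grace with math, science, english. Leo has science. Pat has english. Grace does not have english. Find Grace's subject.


From clues:
  Leo → science
  Pat → english
By elimination, Grace gets the remaining.

math


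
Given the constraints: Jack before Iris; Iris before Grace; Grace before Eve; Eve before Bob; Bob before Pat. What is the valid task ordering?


Constraints: Jack before Iris; Iris before Grace; Grace before Eve; Eve before Bob; Bob before Pat
Method: repeatedly schedule the remaining task that has no remaining task required before it.
  Step 1: remaining {Jack, Grace, Bob, Eve, Iris, Pat}; every task except Jack still has a predecessor pending → schedule Jack.
  Step 2: remaining {Grace, Bob, Eve, Iris, Pat}; every task except Iris still has a predecessor pending → schedule Iris.
  Step 3: remaining {Grace, Bob, Eve, Pat}; every task except Grace still has a predecessor pending → schedule Grace.
  Step 4: remaining {Bob, Eve, Pat}; every task except Eve still has a predecessor pending → schedule Eve.
  Step 5: remaining {Bob, Pat}; every task except Bob still has a predecessor pending → schedule Bob.
  Step 6: only Pat remains → schedule Pat.
Resulting order:

Jack → Iris → Grace → Eve → Bob → Pat


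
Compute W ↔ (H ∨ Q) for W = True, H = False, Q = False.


W = True, H = False, Q = False
Step 1: H ∨ Q = False OR False = False
Step 2: W ↔ (False): true when both sides have same truth value.
Result: True ↔ False = False

False


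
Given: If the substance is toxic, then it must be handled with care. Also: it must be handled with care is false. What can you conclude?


Modus tollens: P → Q, ¬Q ⊢ ¬P
P: the substance is toxic
Q: it must be handled with care
We have P → Q and Q is false.
By modus tollens, P must be false.

It is not the case that the substance is toxic


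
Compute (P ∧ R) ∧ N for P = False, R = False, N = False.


P = False, R = False, N = False
Step 1: P ∧ R = False AND False = False
Step 2: False ∧ N = False AND False = False
AND is true only when ALL operands are true.

False


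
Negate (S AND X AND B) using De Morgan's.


De Morgan's law: ¬(P ∧ Q ∧ R) ≡ ¬P ∨ ¬Q ∨ ¬R
¬(S ∧ X ∧ B) = ¬S ∨ ¬X ∨ ¬B

¬S ∨ ¬X ∨ ¬B


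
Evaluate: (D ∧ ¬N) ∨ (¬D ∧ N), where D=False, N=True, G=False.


D = False, N = True, G = False
Expression: (D ∧ ¬N) ∨ (¬D ∧ N)
Step 1: ¬N = NOT True = False
Step 2: D ∧ ¬N = False AND False = False
Step 3: ¬D = NOT False = True
Step 4: ¬D ∧ N = True AND True = True
Step 5: (False) ∨ (True) = False OR True = True

True


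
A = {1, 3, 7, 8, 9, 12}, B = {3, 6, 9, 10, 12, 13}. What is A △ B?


A = {1, 3, 7, 8, 9, 12}
B = {3, 6, 9, 10, 12, 13}
Operation: symmetric difference
In A only: [1, 7, 8], in B only: [6, 10, 13]

{1, 6, 7, 8, 10, 13}


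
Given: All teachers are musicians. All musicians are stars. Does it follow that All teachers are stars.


Premise 1: All teachers are musicians.
Premise 2: All musicians are stars.
Conclusion: All teachers are stars.
Barbara syllogism (AAA-1): All A are B, All B are C → All A are C.
Middle term (musicians) distributed in premise 2.

Valid


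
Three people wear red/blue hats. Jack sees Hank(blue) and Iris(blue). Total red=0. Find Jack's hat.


Total red = 0, seen red = 0
Own red = 0 - 0 = 0
Jack's hat is blue.

blue


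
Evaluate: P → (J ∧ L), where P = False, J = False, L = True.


P = False, J = False, L = True
Step 1: J ∧ L = False AND True = False
Step 2: P → (False): false only when P=True and consequent=False.
Result: True

True


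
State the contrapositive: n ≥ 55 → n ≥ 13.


Original: If n ≥ 55, then n ≥ 13
Contrapositive: If ¬Q, then ¬P
Negate Q: not (n ≥ 13)
Negate P: not (n ≥ 55)

If not (n ≥ 13), then not (n ≥ 55).


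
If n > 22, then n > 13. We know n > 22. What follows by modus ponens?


Modus ponens: P → Q, P ⊢ Q
P: n > 22
Q: n > 13
We have P → Q and P is true.
By modus ponens, Q must be true.

n > 13


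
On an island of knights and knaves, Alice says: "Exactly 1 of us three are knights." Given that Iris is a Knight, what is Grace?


Alice claims exactly 1 knights among Alice, Iris, Grace.
Given: Iris is a Knight.

Case 1: Alice is a Knight (tells truth)
  Then exactly 1 of the three are knights.
  Counting Alice, Iris: 2 knight(s) so far. Need -1 more → impossible.
Case 2: Alice is a Knave (lies)
  Then the count is NOT 1.
  If Grace = Knave, count = 1 = 1 → claim would be true, contradicts lie.
  If Grace = Knight, count = 2 ≠ 1 → lie confirmed ✓

Grace is a Knight.

Knight


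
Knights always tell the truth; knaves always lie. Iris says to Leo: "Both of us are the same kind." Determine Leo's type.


Iris says: "Both of us are the same kind."
Case 1: Iris is a Knight (truth-teller)
  Statement is true → they ARE the same → Leo is also a Knight
Case 2: Iris is a Knave (liar)
  Statement is false → they are NOT the same → Leo is a Knight
In both cases, Leo is a Knight.

Knight


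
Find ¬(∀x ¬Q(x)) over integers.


Original: ∀x ¬Q(x)
Rule: ¬∀→∃, ¬∃→∀, negate predicate.
Negation: ∃x Q(x)

∃x Q(x)


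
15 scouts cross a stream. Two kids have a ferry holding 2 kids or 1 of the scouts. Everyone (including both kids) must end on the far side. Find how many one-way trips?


Per crossing of one of the scouts: kids→, one←, one of the scouts→, one← = 4 trips
15 × 4 = 60, + 1 final kids→ = 61
Minimum trips = 61

61


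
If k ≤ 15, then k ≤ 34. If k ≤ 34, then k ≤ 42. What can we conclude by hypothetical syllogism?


Hypothetical syllogism: P → Q, Q → R ⊢ P → R
Premise 1: k ≤ 15 → k ≤ 34
Premise 2: k ≤ 34 → k ≤ 42
Chain the implications: the middle term (k ≤ 34) links the two.
Conclusion: If k ≤ 15, then k ≤ 42.

If k ≤ 15, then k ≤ 42.


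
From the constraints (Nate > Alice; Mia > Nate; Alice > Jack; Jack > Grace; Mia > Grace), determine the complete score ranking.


Constraints: Nate > Alice; Mia > Nate; Alice > Jack; Jack > Grace; Mia > Grace
Method: at each step, the next-highest is the one remaining person who never appears on the smaller side of a constraint between remaining people.
  Step 1: remaining {Nate, Mia, Grace, Jack, Alice}; on the smaller side: {Nate, Grace, Jack, Alice} → Mia is next (Mia > Nate; Mia > Grace).
  Step 2: remaining {Nate, Grace, Jack, Alice}; on the smaller side: {Grace, Jack, Alice} → Nate is next (Nate > Alice).
  Step 3: remaining {Grace, Jack, Alice}; on the smaller side: {Grace, Jack} → Alice is next (Alice > Jack).
  Step 4: remaining {Grace, Jack}; on the smaller side: {Grace} → Jack is next (Jack > Grace).
  Step 5: only Grace remains → lowest.
Final ranking (highest to lowest):

Mia > Nate > Alice > Jack > Grace


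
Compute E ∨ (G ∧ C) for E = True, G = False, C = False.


E = True, G = False, C = False
Step 1: G ∧ C = False AND False = False
Step 2: E ∨ False = True OR False = True
AND evaluated first (higher precedence); then OR applied.

True


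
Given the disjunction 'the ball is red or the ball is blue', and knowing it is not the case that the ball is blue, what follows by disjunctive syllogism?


Disjunctive syllogism: P ∨ Q, ¬P ⊢ Q
Disjunction: the ball is red ∨ the ball is blue
We know it is not the case that the ball is blue.
By disjunctive syllogism, the other disjunct must be true.

The ball is red


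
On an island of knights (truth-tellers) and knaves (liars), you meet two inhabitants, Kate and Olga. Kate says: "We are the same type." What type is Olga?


Kate says: "We are the same type."
Case 1: Kate is a Knight (truth-teller)
  Statement is true → they ARE the same → Olga is also a Knight
Case 2: Kate is a Knave (liar)
  Statement is false → they are NOT the same → Olga is a Knight
In both cases, Olga is a Knight.

Knight


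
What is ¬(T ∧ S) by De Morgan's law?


De Morgan's law: ¬(P ∧ Q) ≡ ¬P ∨ ¬Q
¬(T ∧ S) = ¬T ∨ ¬S

¬T ∨ ¬S


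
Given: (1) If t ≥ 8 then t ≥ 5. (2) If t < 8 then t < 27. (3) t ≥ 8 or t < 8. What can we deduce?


Constructive dilemma: (P → Q) ∧ (R → S), P ∨ R ⊢ Q ∨ S
Premise 1: t ≥ 8 → t ≥ 5
Premise 2: t < 8 → t < 27
Premise 3: t ≥ 8 ∨ t < 8
Case 1: Assuming t ≥ 8, then by Premise 1, t ≥ 5.
Case 2: Assuming t < 8, then by Premise 2, t < 27.
Since one of t ≥ 8 or t < 8 must hold, we get t ≥ 5 or t < 27.

t ≥ 5 or t < 27.


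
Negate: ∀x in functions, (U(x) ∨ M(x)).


Original: ∀x (U(x) ∨ M(x))
Rule: ¬∀→∃, ¬∃→∀, negate predicate.
Negation: ∃x (¬U(x) ∧ ¬M(x))

∃x (¬U(x) ∧ ¬M(x))


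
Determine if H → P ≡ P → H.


Expression 1: H → P
Expression 2: P → H
Truth table (H P | Expr1 Expr2):
  T T |   T     T
  T F |   F     T   ← differ
  F T |   T     F   ← differ
  F F |   T     T
Counterexample: H=T, P=F gives Expr1 = F but Expr2 = T, so the expressions are NOT logically equivalent.

No


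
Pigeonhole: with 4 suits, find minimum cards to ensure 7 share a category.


Pigeonhole: to guarantee k in one of n categories, need (k-1)×n + 1.
k = 7, n = 4
Minimum = (7-1) × 4 + 1 = 6 × 4 + 1

25


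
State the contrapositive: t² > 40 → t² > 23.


Original: If t² > 40, then t² > 23
Contrapositive: If ¬Q, then ¬P
Negate Q: not (t² > 23)
Negate P: not (t² > 40)

If not (t² > 23), then not (t² > 40).


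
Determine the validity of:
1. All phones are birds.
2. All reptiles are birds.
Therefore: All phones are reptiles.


Premise 1: All phones are birds.
Premise 2: All reptiles are birds.
Conclusion: All phones are reptiles.
Fallacy: undistributed middle. birds is predicate in both.
Counterexample: phones and reptiles could be disjoint subsets of birds.

Invalid


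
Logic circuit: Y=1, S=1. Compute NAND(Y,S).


Y AND S = 1
NOT(1) = 0

0


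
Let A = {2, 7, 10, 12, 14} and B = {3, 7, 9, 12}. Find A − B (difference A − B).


A = {2, 7, 10, 12, 14}
B = {3, 7, 9, 12}
Operation: difference A − B
In A but not B: 2, 10, 14

{2, 10, 14}


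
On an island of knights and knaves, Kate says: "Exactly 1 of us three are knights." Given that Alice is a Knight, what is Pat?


Kate claims exactly 1 knights among Kate, Alice, Pat.
Given: Alice is a Knight.

Case 1: Kate is a Knight (tells truth)
  Then exactly 1 of the three are knights.
  Counting Kate, Alice: 2 knight(s) so far. Need -1 more → impossible.
Case 2: Kate is a Knave (lies)
  Then the count is NOT 1.
  If Pat = Knave, count = 1 = 1 → claim would be true, contradicts lie.
  If Pat = Knight, count = 2 ≠ 1 → lie confirmed ✓

Pat is a Knight.

Knight


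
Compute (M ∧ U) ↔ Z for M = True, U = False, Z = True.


M = True, U = False, Z = True
Step 1: M ∧ U = True AND False = False
Step 2: (False) ↔ Z: true when both sides have same truth value.
Result: False ↔ True = False

False


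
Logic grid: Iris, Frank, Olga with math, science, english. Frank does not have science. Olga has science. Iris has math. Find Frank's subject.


From clues:
  Olga → science
  Iris → math
By elimination, Frank gets the remaining.

english


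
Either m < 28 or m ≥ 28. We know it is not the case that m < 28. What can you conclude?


Disjunctive syllogism: P ∨ Q, ¬P ⊢ Q
Disjunction: m < 28 ∨ m ≥ 28
We know it is not the case that m < 28.
By disjunctive syllogism, the other disjunct must be true.

m ≥ 28


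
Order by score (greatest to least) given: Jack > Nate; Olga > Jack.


Constraints: Jack > Nate; Olga > Jack
Method: at each step, the next-highest is the one remaining person who never appears on the smaller side of a constraint between remaining people.
  Step 1: remaining {Jack, Nate, Olga}; on the smaller side: {Jack, Nate} → Olga is next (Olga > Jack).
  Step 2: remaining {Jack, Nate}; on the smaller side: {Nate} → Jack is next (Jack > Nate).
  Step 3: only Nate remains → lowest.
Final ranking (highest to lowest):

Olga > Jack > Nate


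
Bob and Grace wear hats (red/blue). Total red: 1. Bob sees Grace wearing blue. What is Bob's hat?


Total red = 1, Grace = blue
Red accounted for: 0
Remaining for Bob: 1
Bob's hat is red.

red


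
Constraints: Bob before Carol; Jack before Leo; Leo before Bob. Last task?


Constraints: Bob before Carol; Jack before Leo; Leo before Bob
The last task can have nothing scheduled after it, so it must never appear on the left of a 'before'.
Tasks appearing before some other task: Bob, Jack, Leo.
The only task not in that list is Carol → it is last.

Carol


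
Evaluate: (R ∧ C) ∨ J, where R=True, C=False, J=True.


R = True, C = False, J = True
Expression: (R ∧ C) ∨ J
Step 1: R ∧ C = True AND False = False
Step 2: (False) ∨ J = False OR True = True

True


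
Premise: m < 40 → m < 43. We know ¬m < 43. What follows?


Modus tollens: P → Q, ¬Q ⊢ ¬P
P: m < 40
Q: m < 43
We have P → Q and Q is false.
By modus tollens, P must be false.

It is not the case that m < 40
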